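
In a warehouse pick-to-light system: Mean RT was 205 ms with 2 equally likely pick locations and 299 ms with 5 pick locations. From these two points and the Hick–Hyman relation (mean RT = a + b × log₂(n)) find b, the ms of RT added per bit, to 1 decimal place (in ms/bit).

71.1 ms/bit

Slope: b = (299 − 205) / (log₂ 5 − log₂ 2) = 94/1.3219 = 71.108 ms/bit.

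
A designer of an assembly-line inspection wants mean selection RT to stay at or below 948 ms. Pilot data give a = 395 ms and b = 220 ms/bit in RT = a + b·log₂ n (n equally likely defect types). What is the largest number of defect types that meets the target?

Set 395 + 220·log₂ n ≤ 948 → log₂ n ≤ (948 − 395)/220 = 2.5136.
So n ≤ 2^2.5136 = 5.711; the largest integer n is 5.

5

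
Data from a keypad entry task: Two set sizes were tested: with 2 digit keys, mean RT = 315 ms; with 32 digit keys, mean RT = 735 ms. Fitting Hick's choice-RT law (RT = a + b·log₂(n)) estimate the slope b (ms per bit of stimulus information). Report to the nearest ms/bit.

Slope: b = (735 − 315) / (log₂ 32 − log₂ 2) = 420/4.0000 = 105 ms/bit.

105 ms/bit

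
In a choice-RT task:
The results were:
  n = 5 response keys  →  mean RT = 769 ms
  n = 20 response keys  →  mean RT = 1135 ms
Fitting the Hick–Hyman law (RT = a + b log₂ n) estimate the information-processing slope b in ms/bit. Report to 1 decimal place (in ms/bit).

The slope on a log₂ axis is (1135 − 769) / (4.3219 − 2.3219) = 183.000 ms/bit.

183.0 ms/bit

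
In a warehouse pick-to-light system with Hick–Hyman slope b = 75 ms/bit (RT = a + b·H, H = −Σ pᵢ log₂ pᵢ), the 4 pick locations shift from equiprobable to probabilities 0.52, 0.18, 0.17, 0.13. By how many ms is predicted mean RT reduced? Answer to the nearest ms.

The RT saving is b·ΔH. Equiprobable H₀ = log₂(4) = 2.0000 bits; with the given probabilities H = 1.7531 bits.
b·(H₀ − H) = 75 × (2.0000 − 1.7531) = 18.52 ms.

19 ms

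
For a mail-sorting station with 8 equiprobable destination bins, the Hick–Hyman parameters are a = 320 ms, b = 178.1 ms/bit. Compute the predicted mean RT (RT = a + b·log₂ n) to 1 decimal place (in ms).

854.3 ms

log₂(8) = 3 bits, so RT = 320 + 178.1 × 3 ≈ 854.300 ms.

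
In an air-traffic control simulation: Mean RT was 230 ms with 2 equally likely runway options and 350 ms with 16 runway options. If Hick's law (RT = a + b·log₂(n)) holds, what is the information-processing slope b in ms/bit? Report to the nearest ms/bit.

The slope on a log₂ axis is (350 − 230) / (4 − 1) = 40 ms/bit.

40 ms/bit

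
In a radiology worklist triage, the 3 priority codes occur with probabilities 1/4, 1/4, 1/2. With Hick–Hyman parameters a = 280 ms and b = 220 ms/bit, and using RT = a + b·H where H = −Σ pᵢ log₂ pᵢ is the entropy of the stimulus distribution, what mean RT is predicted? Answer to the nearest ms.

H = −Σ pᵢ log₂ pᵢ = 0.25·2 + 0.25·2 + 0.5·1 = 1.500 bits.
RT = 280 + 220 × 1.500 = 610.00 ms.

610 ms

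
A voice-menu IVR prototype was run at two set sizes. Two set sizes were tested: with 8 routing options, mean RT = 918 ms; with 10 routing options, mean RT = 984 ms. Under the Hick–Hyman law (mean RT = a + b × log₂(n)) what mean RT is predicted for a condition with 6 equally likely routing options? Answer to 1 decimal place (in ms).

Solve the two-equation system in a and b:
  b = (984 − 918) / (log₂ 10 − log₂ 8) = 66 / (3.3219 − 3) = 205.015 ms/bit
  a = 918 − 205.015 × 3 = 302.956 ms
Then RT(6) = 302.956 + 205.015 × log₂ 6 = 302.956 + 205.015 × 2.5850 ≈ 832.911 ms.

832.9 ms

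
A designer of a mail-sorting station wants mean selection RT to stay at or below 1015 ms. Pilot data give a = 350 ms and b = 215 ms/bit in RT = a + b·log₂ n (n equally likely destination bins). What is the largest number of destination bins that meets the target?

Information budget: (1015 − 350)/215 = 3.0930 bits, so n ≤ 2^3.0930 = 8.533 → at most 8.

8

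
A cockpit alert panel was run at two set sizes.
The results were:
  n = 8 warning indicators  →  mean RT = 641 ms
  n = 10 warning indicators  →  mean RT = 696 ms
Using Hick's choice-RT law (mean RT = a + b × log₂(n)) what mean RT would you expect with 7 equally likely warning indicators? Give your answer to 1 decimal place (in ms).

RT is linear in log₂ n, so two points fix the line:
  b = (696 − 641) / (log₂ 10 − log₂ 8) = 55 / (3.3219 − 3) = 170.846 ms/bit
  a = 641 − 170.846 × 3 = 128.463 ms
Then RT(7) = 128.463 + 170.846 × log₂ 7 = 128.463 + 170.846 × 2.8074 ≈ 608.087 ms.

608.1 ms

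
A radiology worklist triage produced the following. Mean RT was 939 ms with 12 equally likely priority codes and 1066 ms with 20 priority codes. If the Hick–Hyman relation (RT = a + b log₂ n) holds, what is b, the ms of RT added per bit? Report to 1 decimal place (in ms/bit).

172.3 ms/bit

b = (RT₂ − RT₁)/(log₂ n₂ − log₂ n₁) = (1066 − 939)/(4.3219 − 3.5850) = 172.328 ms/bit.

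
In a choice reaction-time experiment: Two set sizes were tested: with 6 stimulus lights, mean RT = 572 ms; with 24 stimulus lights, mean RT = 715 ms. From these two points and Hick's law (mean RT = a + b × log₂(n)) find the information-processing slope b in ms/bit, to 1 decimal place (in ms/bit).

71.5 ms/bit

The slope on a log₂ axis is (715 − 572) / (4.5850 − 2.5850) = 71.500 ms/bit.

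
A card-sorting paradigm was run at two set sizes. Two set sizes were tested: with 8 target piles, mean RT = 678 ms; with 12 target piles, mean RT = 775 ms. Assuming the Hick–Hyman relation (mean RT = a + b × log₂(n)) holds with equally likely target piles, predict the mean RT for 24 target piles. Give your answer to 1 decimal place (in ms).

RT is linear in log₂ n, so two points fix the line:
  b = (775 − 678) / (log₂ 12 − log₂ 8) = 97 / (3.5850 − 3) = 165.823 ms/bit
  a = 678 − 165.823 × 3 = 180.532 ms
Then RT(24) = 180.532 + 165.823 × log₂ 24 = 180.532 + 165.823 × 4.5850 ≈ 940.823 ms.

940.8 ms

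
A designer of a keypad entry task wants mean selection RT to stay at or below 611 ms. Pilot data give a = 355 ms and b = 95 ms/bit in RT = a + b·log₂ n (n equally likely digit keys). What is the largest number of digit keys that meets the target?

6

95·log₂ n ≤ 611 − 355 = 256, giving log₂ n ≤ 2.6947 and n ≤ 6.474. The largest whole number is 6.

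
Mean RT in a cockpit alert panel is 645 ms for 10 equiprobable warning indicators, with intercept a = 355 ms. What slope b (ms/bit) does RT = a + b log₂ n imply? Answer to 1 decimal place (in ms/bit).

87.3 ms/bit

log₂(10) = 3.3219 bits.
b = (RT − a)/log₂ n = (645 − 355) / 3.3219 = 87.299 ms/bit.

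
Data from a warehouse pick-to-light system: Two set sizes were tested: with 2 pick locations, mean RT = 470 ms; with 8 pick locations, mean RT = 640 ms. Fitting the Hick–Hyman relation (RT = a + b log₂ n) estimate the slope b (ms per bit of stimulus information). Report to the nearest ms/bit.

85 ms/bit

The slope on a log₂ axis is (640 − 470) / (3 − 1) = 85 ms/bit.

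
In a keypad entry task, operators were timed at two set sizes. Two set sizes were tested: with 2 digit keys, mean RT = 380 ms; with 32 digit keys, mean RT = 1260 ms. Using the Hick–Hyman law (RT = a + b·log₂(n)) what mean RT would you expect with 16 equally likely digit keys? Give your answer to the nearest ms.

Fit slope and intercept:
  b = (1260 − 380) / (log₂ 32 − log₂ 2) = 880 / (5 − 1) = 220 ms/bit
  a = 380 − 220 × 1 = 160 ms
Then RT(16) = 160 + 220 × log₂ 16 = 160 + 220 × 4 ≈ 1040.000 ms.

1040 ms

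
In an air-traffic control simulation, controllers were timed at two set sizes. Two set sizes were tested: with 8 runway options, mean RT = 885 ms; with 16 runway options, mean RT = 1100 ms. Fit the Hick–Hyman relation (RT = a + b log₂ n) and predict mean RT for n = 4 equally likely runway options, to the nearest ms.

670 ms

RT is linear in log₂ n, so two points fix the line:
  b = (1100 − 885) / (log₂ 16 − log₂ 8) = 215 / (4 − 3) = 215 ms/bit
  a = 885 − 215 × 3 = 240 ms
Then RT(4) = 240 + 215 × log₂ 4 = 240 + 215 × 2 ≈ 670.000 ms.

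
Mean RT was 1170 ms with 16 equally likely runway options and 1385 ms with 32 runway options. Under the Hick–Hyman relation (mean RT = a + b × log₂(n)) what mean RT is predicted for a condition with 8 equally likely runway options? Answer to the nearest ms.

Fit slope and intercept:
  b = (1385 − 1170) / (log₂ 32 − log₂ 16) = 215 / (5 − 4) = 215 ms/bit
  a = 1170 − 215 × 4 = 310 ms
Then RT(8) = 310 + 215 × log₂ 8 = 310 + 215 × 3 ≈ 955.000 ms.

955 ms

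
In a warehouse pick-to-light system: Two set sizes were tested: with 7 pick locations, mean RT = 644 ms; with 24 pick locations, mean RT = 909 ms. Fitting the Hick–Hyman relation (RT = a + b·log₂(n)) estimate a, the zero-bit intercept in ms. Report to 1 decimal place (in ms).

Slope: b = (909 − 644) / (log₂ 24 − log₂ 7) = 265/1.7776 = 149.077 ms/bit.
a = RT₁ − b·log₂ n₁ = 644 − 149.077 × 2.8074 = 225.489 ms.

225.5 ms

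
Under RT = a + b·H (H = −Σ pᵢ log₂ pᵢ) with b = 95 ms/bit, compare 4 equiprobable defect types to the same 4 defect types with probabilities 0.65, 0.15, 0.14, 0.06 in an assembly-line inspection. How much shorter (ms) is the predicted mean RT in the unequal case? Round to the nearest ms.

Equiprobable entropy H₀ = log₂ 4 = 2.0000 bits.
Skewed entropy H = −Σ pᵢ log₂ pᵢ = 1.4552 bits.
ΔRT = b·(H₀ − H) = 95 × 0.5448 = 51.76 ms.

52 ms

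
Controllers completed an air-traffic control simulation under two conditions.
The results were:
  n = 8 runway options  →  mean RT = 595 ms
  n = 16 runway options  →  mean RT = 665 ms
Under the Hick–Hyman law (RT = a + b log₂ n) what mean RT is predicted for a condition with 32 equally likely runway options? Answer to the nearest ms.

735 ms

RT is linear in log₂ n, so two points fix the line:
  b = (665 − 595) / (log₂ 16 − log₂ 8) = 70 / (4 − 3) = 70 ms/bit
  a = 595 − 70 × 3 = 385 ms
Then RT(32) = 385 + 70 × log₂ 32 = 385 + 70 × 5 ≈ 735.000 ms.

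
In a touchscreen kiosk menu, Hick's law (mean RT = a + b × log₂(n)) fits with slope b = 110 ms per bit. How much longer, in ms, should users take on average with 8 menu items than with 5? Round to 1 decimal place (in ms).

Only the slope matters, since a is common to both: ΔRT = b·log₂(n₂/n₁).
log₂(8) − log₂(5) = 3 − 2.3219 = 0.6781.
ΔRT = 110 × 0.6781 = 74.588 ms.

74.6 ms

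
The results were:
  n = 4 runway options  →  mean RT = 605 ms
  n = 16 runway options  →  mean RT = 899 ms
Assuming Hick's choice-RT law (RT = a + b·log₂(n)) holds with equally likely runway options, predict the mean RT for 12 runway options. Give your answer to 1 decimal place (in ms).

838.0 ms

Solve the two-equation system in a and b:
  b = (899 − 605) / (log₂ 16 − log₂ 4) = 294 / (4 − 2) = 147.000 ms/bit
  a = 605 − 147.000 × 2 = 311.000 ms
Then RT(12) = 311.000 + 147.000 × log₂ 12 = 311.000 + 147.000 × 3.5850 ≈ 837.989 ms.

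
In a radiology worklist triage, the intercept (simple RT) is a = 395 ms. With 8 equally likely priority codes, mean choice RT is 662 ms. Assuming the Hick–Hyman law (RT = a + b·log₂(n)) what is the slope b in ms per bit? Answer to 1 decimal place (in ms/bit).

89.0 ms/bit

b = (662 − 395) / log₂(8) = 267 / 3 = 89.000 ms/bit.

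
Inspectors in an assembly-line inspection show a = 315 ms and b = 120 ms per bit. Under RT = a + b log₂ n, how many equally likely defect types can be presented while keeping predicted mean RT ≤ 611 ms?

Information budget: (611 − 315)/120 = 2.4667 bits, so n ≤ 2^2.4667 = 5.528 → at most 5.

5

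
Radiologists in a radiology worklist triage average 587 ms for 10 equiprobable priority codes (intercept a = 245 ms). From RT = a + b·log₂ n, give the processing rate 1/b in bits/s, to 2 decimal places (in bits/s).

Choice component = 587 − 245 = 342 ms over log₂(10) = 3.3219 bits.
b = 342 / 3.3219 = 102.952 ms/bit, so 1/b = 9.713 bits/s.

9.71 bits/s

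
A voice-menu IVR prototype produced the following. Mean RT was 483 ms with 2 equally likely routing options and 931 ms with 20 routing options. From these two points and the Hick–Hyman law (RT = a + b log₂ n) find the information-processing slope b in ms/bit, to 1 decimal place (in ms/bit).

Slope: b = (931 − 483) / (log₂ 20 − log₂ 2) = 448/3.3219 = 134.861 ms/bit.

134.9 ms/bit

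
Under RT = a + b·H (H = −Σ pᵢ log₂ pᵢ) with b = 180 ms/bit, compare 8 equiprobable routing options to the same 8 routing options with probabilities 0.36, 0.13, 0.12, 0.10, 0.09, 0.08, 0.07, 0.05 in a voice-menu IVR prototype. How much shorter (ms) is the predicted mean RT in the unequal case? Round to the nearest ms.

Equiprobable entropy H₀ = log₂ 8 = 3.0000 bits.
Skewed entropy H = −Σ pᵢ log₂ pᵢ = 2.7013 bits.
ΔRT = b·(H₀ − H) = 180 × 0.2987 = 53.76 ms.

54 ms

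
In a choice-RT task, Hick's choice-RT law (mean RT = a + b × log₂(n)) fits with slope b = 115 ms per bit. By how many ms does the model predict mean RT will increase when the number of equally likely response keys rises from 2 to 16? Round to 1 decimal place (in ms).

345.0 ms

The intercept a cancels: ΔRT = b·(log₂ n₂ − log₂ n₁) = b·log₂(n₂/n₁).
log₂(16) − log₂(2) = log₂(16/2) = log₂(8) = 3.
ΔRT = 115 × 3.0000 = 345.000 ms.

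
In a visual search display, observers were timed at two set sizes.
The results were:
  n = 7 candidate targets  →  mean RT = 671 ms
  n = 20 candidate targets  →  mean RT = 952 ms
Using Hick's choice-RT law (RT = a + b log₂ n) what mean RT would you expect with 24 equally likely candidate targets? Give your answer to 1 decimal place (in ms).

With log₂ n on the abscissa the relation is linear; from the two conditions:
  b = (952 − 671) / (log₂ 20 − log₂ 7) = 281 / (4.3219 − 2.8074) = 185.531 ms/bit
  a = 671 − 185.531 × 2.8074 = 150.149 ms
Then RT(24) = 150.149 + 185.531 × log₂ 24 = 150.149 + 185.531 × 4.5850 ≈ 1000.801 ms.

1000.8 ms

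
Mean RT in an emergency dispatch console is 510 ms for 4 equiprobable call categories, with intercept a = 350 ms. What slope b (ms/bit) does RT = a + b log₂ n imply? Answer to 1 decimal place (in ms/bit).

80.0 ms/bit

log₂(4) = 2 bits.
b = (RT − a)/log₂ n = (510 − 350) / 2 = 80.000 ms/bit.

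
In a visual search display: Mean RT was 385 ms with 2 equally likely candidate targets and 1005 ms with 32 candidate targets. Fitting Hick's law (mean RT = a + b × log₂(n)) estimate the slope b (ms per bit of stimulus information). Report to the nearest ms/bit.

The slope on a log₂ axis is (1005 − 385) / (5 − 1) = 155 ms/bit.

155 ms/bit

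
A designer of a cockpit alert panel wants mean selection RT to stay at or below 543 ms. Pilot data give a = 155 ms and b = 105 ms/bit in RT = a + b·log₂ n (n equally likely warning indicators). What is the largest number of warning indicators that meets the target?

105·log₂ n ≤ 543 − 155 = 388, giving log₂ n ≤ 3.6952 and n ≤ 12.953. The largest whole number is 12.

12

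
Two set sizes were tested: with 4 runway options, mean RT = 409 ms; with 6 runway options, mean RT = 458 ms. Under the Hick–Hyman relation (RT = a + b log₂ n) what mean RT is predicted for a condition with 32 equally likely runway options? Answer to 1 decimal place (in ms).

RT is linear in log₂ n, so two points fix the line:
  b = (458 − 409) / (log₂ 6 − log₂ 4) = 49 / (2.5850 − 2) = 83.766 ms/bit
  a = 409 − 83.766 × 2 = 241.468 ms
Then RT(32) = 241.468 + 83.766 × log₂ 32 = 241.468 + 83.766 × 5 ≈ 660.298 ms.

660.3 ms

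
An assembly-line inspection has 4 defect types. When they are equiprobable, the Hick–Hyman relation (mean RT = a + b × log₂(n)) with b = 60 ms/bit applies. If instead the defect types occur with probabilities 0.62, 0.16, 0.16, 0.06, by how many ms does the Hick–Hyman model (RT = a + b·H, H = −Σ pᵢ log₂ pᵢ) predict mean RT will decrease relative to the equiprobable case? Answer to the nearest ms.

Equiprobable entropy H₀ = log₂ 4 = 2.0000 bits.
Skewed entropy H = −Σ pᵢ log₂ pᵢ = 1.5172 bits.
ΔRT = b·(H₀ − H) = 60 × 0.4828 = 28.97 ms.

29 ms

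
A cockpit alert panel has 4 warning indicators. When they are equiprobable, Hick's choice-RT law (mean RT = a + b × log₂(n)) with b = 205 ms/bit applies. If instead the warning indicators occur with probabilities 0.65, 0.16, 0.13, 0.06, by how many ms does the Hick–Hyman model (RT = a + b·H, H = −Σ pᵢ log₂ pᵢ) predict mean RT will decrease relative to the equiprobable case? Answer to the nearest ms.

Equiprobable entropy H₀ = log₂ 4 = 2.0000 bits.
Skewed entropy H = −Σ pᵢ log₂ pᵢ = 1.4532 bits.
ΔRT = b·(H₀ − H) = 205 × 0.5468 = 112.10 ms.

112 ms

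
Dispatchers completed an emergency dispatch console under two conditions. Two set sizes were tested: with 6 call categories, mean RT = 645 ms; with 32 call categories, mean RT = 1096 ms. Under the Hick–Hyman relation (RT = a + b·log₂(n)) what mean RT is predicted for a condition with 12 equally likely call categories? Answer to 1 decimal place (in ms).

831.7 ms

Solve the two-equation system in a and b:
  b = (1096 − 645) / (log₂ 32 − log₂ 6) = 451 / (5 − 2.5850) = 186.747 ms/bit
  a = 645 − 186.747 × 2.5850 = 162.267 ms
Then RT(12) = 162.267 + 186.747 × log₂ 12 = 162.267 + 186.747 × 3.5850 ≈ 831.747 ms.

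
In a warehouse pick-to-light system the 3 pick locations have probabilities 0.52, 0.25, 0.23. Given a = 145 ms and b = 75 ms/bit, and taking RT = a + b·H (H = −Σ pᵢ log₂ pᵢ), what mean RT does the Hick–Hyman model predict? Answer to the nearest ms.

256 ms

Entropy contributions −pᵢ log₂ pᵢ: 0.4906, 0.5000, 0.4877; sum H = 1.4782 bits.
RT = a + bH = 145 + 75·1.4782 = 255.87 ms.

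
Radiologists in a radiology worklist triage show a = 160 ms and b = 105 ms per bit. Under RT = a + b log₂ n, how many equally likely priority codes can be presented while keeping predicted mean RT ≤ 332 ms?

3

Information budget: (332 − 160)/105 = 1.6381 bits, so n ≤ 2^1.6381 = 3.113 → at most 3.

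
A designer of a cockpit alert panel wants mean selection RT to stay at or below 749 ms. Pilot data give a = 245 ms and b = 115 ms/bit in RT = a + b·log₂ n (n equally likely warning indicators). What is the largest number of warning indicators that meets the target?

Information budget: (749 − 245)/115 = 4.3826 bits, so n ≤ 2^4.3826 = 20.859 → at most 20.

20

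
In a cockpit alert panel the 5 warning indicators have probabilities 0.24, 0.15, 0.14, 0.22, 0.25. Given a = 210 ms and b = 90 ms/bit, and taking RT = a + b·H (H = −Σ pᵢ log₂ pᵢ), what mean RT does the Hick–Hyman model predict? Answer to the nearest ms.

H = 0.24·log₂(1/0.24) + 0.15·log₂(1/0.15) + 0.14·log₂(1/0.14) + 0.22·log₂(1/0.22) + 0.25·log₂(1/0.25) = 2.2824 bits.
RT = 210 + 90 × 2.2824 = 415.41 ms.

415 ms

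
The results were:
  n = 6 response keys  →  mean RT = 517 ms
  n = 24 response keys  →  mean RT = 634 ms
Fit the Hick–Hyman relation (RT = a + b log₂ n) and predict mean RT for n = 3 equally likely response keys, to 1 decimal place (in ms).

RT is linear in log₂ n, so two points fix the line:
  b = (634 − 517) / (log₂ 24 − log₂ 6) = 117 / (4.5850 − 2.5850) = 58.500 ms/bit
  a = 517 − 58.500 × 2.5850 = 365.780 ms
Then RT(3) = 365.780 + 58.500 × log₂ 3 = 365.780 + 58.500 × 1.5850 ≈ 458.500 ms.

458.5 ms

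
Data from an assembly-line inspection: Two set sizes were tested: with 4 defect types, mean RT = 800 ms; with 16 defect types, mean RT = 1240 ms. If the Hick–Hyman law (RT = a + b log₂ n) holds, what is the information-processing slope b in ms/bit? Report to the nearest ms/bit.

b = (RT₂ − RT₁)/(log₂ n₂ − log₂ n₁) = (1240 − 800)/(4 − 2) = 220 ms/bit.

220 ms/bit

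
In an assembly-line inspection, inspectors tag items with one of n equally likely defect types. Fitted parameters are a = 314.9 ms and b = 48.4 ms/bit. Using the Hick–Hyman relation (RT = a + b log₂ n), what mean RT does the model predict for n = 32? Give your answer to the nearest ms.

557 ms

log₂(32) = 5 bits, so RT = 314.9 + 48.4 × 5 ≈ 556.900 ms.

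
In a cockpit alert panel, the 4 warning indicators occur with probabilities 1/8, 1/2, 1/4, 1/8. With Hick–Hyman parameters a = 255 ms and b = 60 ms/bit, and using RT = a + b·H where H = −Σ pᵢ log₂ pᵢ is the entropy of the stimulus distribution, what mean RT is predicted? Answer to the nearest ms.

360 ms

Each term −pᵢ log₂ pᵢ: 0.125·3 + 0.5·1 + 0.25·2 + 0.125·3; summed, H = 1.750 bits.
Mean RT = a + bH = 255 + 60·1.750 = 360.00 ms.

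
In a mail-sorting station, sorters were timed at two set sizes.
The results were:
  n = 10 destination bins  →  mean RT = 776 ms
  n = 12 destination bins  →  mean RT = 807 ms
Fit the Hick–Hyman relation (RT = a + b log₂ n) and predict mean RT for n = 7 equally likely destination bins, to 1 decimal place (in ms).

715.4 ms

Fit slope and intercept:
  b = (807 − 776) / (log₂ 12 − log₂ 10) = 31 / (3.5850 − 3.3219) = 117.855 ms/bit
  a = 776 − 117.855 × 3.3219 = 384.493 ms
Then RT(7) = 384.493 + 117.855 × log₂ 7 = 384.493 + 117.855 × 2.8074 ≈ 715.355 ms.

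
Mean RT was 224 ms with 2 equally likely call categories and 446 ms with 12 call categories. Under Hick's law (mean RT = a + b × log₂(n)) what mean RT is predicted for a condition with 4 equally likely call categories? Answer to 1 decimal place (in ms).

309.9 ms

With log₂ n on the abscissa the relation is linear; from the two conditions:
  b = (446 − 224) / (log₂ 12 − log₂ 2) = 222 / (3.5850 − 1) = 85.881 ms/bit
  a = 224 − 85.881 × 1 = 138.119 ms
Then RT(4) = 138.119 + 85.881 × log₂ 4 = 138.119 + 85.881 × 2 ≈ 309.881 ms.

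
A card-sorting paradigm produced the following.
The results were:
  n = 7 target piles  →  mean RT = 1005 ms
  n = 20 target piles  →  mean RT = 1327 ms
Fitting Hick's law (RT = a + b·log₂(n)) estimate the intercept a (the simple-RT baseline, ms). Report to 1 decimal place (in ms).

408.2 ms

The slope on a log₂ axis is (1327 − 1005) / (4.3219 − 2.8074) = 212.601 ms/bit.
a = RT₁ − b·log₂ n₁ = 1005 − 212.601 × 2.8074 = 408.153 ms.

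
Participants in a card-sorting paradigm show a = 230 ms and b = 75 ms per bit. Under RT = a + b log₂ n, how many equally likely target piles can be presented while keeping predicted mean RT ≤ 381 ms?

75·log₂ n ≤ 381 − 230 = 151, giving log₂ n ≤ 2.0133 and n ≤ 4.037. The largest whole number is 4.

4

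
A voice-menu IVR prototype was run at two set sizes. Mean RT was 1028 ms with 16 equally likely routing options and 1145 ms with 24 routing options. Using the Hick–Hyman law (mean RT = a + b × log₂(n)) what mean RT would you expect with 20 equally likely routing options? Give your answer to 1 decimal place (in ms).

RT is linear in log₂ n, so two points fix the line:
  b = (1145 − 1028) / (log₂ 24 − log₂ 16) = 117 / (4.5850 − 4) = 200.013 ms/bit
  a = 1028 − 200.013 × 4 = 227.949 ms
Then RT(20) = 227.949 + 200.013 × log₂ 20 = 227.949 + 200.013 × 4.3219 ≈ 1092.390 ms.

1092.4 ms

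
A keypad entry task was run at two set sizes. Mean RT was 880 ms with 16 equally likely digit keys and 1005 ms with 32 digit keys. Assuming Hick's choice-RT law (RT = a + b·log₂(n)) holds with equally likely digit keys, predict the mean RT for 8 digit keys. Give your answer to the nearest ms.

Solve the two-equation system in a and b:
  b = (1005 − 880) / (log₂ 32 − log₂ 16) = 125 / (5 − 4) = 125 ms/bit
  a = 880 − 125 × 4 = 380 ms
Then RT(8) = 380 + 125 × log₂ 8 = 380 + 125 × 3 ≈ 755.000 ms.

755 ms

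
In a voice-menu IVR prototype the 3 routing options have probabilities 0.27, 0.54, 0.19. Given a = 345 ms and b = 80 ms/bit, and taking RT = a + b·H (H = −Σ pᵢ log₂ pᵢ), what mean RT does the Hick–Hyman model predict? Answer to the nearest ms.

461 ms

Entropy contributions −pᵢ log₂ pᵢ: 0.5100, 0.4800, 0.4552; sum H = 1.4453 bits.
RT = a + bH = 345 + 80·1.4453 = 460.62 ms.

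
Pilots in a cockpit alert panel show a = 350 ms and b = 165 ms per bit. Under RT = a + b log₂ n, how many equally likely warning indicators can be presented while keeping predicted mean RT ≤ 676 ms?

3

165·log₂ n ≤ 676 − 350 = 326, giving log₂ n ≤ 1.9758 and n ≤ 3.933. The largest whole number is 3.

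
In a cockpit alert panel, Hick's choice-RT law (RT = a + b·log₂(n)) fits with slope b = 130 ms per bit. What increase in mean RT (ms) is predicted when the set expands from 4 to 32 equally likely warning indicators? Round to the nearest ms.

Only the slope matters, since a is common to both: ΔRT = b·log₂(n₂/n₁).
log₂(32) − log₂(4) = log₂(32/4) = log₂(8) = 3.
ΔRT = 130 × 3.0000 = 390.000 ms.

390 ms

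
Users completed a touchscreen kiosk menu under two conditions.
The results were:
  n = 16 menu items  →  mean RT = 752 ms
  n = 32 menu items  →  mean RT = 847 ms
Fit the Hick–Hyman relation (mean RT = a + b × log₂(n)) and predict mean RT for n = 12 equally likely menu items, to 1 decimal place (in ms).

Fit slope and intercept:
  b = (847 − 752) / (log₂ 32 − log₂ 16) = 95 / (5 − 4) = 95.000 ms/bit
  a = 752 − 95.000 × 4 = 372.000 ms
Then RT(12) = 372.000 + 95.000 × log₂ 12 = 372.000 + 95.000 × 3.5850 ≈ 712.571 ms.

712.6 ms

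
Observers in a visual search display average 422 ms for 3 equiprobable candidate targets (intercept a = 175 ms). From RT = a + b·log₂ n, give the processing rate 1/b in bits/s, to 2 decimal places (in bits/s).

6.42 bits/s

Choice component = 422 − 175 = 247 ms over log₂(3) = 1.5850 bits.
b = 247 / 1.5850 = 155.840 ms/bit, so 1/b = 6.417 bits/s.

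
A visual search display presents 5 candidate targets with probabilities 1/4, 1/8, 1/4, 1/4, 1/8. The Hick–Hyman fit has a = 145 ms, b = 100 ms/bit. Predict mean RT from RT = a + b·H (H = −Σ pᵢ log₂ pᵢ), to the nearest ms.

370 ms

H = −Σ pᵢ log₂ pᵢ = 0.25·2 + 0.125·3 + 0.25·2 + 0.25·2 + 0.125·3 = 2.250 bits.
RT = 145 + 100 × 2.250 = 370.00 ms.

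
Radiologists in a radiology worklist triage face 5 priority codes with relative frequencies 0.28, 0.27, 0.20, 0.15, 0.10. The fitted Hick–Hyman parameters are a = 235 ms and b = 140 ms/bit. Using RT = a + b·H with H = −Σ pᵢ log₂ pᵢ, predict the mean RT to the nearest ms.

Entropy contributions −pᵢ log₂ pᵢ: 0.5142, 0.5100, 0.4644, 0.4105, 0.3322; sum H = 2.2314 bits.
RT = a + bH = 235 + 140·2.2314 = 547.39 ms.

547 ms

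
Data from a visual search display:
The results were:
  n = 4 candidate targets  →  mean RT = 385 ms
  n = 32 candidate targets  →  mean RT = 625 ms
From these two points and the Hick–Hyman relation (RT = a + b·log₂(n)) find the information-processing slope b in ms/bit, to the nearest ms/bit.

b = (RT₂ − RT₁)/(log₂ n₂ − log₂ n₁) = (625 − 385)/(5 − 2) = 80 ms/bit.

80 ms/bit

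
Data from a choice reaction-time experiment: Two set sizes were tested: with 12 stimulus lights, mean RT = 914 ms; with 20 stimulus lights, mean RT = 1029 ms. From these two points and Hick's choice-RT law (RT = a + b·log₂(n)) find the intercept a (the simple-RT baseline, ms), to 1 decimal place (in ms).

354.6 ms

Slope: b = (1029 − 914) / (log₂ 20 − log₂ 12) = 115/0.7370 = 156.045 ms/bit.
Intercept: a = 914 − 156.045·log₂(12) = 354.584 ms.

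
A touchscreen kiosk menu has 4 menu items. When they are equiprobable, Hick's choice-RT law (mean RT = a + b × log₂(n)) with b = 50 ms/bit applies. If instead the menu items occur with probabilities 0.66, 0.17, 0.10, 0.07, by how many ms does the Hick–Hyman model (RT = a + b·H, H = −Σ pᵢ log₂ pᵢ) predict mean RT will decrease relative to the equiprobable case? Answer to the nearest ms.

The RT saving is b·ΔH. Equiprobable H₀ = log₂(4) = 2.0000 bits; with the given probabilities H = 1.4310 bits.
b·(H₀ − H) = 50 × (2.0000 − 1.4310) = 28.45 ms.

28 ms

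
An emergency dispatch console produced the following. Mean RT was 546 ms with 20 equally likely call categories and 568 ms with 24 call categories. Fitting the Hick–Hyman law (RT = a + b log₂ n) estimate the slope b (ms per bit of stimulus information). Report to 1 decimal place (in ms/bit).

b = (RT₂ − RT₁)/(log₂ n₂ − log₂ n₁) = (568 − 546)/(4.5850 − 4.3219) = 83.639 ms/bit.

83.6 ms/bit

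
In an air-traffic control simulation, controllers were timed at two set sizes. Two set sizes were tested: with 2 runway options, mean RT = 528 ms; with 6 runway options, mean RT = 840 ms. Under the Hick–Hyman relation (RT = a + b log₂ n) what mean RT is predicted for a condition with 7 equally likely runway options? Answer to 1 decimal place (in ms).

With log₂ n on the abscissa the relation is linear; from the two conditions:
  b = (840 − 528) / (log₂ 6 − log₂ 2) = 312 / (2.5850 − 1) = 196.850 ms/bit
  a = 528 − 196.850 × 1 = 331.150 ms
Then RT(7) = 331.150 + 196.850 × log₂ 7 = 331.150 + 196.850 × 2.8074 ≈ 883.778 ms.

883.8 ms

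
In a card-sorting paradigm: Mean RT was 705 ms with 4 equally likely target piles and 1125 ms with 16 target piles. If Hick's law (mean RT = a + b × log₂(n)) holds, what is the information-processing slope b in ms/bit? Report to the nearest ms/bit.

210 ms/bit

The slope on a log₂ axis is (1125 − 705) / (4 − 2) = 210 ms/bit.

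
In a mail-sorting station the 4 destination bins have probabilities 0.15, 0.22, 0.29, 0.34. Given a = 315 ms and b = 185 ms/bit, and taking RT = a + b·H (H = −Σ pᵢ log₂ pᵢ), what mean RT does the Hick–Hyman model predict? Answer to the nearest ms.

Entropy contributions −pᵢ log₂ pᵢ: 0.4105, 0.4806, 0.5179, 0.5292; sum H = 1.9382 bits.
RT = a + bH = 315 + 185·1.9382 = 673.57 ms.

674 ms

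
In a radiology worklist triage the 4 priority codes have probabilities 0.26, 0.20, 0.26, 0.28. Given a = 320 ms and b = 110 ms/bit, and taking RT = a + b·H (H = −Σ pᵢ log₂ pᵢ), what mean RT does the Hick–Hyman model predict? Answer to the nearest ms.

Entropy contributions −pᵢ log₂ pᵢ: 0.5053, 0.4644, 0.5053, 0.5142; sum H = 1.9892 bits.
RT = a + bH = 320 + 110·1.9892 = 538.81 ms.

539 ms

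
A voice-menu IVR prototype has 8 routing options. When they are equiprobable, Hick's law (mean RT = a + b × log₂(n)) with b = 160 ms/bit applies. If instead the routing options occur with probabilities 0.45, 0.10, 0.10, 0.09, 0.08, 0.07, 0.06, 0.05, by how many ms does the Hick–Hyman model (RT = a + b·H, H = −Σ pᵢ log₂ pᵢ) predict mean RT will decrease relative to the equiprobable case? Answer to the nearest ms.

Equiprobable entropy H₀ = log₂ 8 = 3.0000 bits.
Skewed entropy H = −Σ pᵢ log₂ pᵢ = 2.5151 bits.
ΔRT = b·(H₀ − H) = 160 × 0.4849 = 77.58 ms.

78 ms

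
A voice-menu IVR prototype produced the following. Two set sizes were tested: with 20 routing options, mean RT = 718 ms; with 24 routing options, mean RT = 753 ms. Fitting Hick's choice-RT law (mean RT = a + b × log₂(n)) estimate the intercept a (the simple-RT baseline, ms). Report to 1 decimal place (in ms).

142.9 ms

b = (RT₂ − RT₁)/(log₂ n₂ − log₂ n₁) = (753 − 718)/(4.5850 − 4.3219) = 133.062 ms/bit.
a = RT₁ − b·log₂ n₁ = 718 − 133.062 × 4.3219 = 142.914 ms.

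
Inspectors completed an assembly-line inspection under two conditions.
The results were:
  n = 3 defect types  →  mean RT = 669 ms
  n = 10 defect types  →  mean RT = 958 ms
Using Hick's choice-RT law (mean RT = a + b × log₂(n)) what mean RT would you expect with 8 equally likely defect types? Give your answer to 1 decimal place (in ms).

RT is linear in log₂ n, so two points fix the line:
  b = (958 − 669) / (log₂ 10 − log₂ 3) = 289 / (3.3219 − 1.5850) = 166.382 ms/bit
  a = 669 − 166.382 × 1.5850 = 405.291 ms
Then RT(8) = 405.291 + 166.382 × log₂ 8 = 405.291 + 166.382 × 3 ≈ 904.437 ms.

904.4 ms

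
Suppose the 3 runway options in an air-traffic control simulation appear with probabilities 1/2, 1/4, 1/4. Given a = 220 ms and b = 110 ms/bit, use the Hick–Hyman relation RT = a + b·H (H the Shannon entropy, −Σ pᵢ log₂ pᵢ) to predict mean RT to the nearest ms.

385 ms

Each term −pᵢ log₂ pᵢ: 0.5·1 + 0.25·2 + 0.25·2; summed, H = 1.500 bits.
Mean RT = a + bH = 220 + 110·1.500 = 385.00 ms.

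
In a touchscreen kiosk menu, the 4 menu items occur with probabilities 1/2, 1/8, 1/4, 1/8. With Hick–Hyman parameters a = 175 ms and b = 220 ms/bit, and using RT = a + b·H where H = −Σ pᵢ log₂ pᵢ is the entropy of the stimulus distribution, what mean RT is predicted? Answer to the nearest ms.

560 ms

H = −Σ pᵢ log₂ pᵢ = 0.5·1 + 0.125·3 + 0.25·2 + 0.125·3 = 1.750 bits.
RT = 175 + 220 × 1.750 = 560.00 ms.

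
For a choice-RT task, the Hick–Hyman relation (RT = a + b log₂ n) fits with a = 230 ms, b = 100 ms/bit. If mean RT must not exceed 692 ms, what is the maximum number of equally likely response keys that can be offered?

24

100·log₂ n ≤ 692 − 230 = 462, giving log₂ n ≤ 4.6200 and n ≤ 24.590. The largest whole number is 24.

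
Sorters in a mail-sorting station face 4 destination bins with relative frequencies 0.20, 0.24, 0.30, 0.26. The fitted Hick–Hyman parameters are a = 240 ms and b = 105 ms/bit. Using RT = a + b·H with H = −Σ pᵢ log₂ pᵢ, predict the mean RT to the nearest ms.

Entropy contributions −pᵢ log₂ pᵢ: 0.4644, 0.4941, 0.5211, 0.5053; sum H = 1.9849 bits.
RT = a + bH = 240 + 105·1.9849 = 448.41 ms.

448 ms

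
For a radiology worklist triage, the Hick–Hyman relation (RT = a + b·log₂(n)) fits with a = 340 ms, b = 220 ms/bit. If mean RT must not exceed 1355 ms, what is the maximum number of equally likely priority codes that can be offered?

24

Information budget: (1355 − 340)/220 = 4.6136 bits, so n ≤ 2^4.6136 = 24.482 → at most 24.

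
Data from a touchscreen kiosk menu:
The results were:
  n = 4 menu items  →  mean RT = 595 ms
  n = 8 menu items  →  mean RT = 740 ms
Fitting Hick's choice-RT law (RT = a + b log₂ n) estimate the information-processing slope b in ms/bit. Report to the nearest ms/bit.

145 ms/bit

b = (RT₂ − RT₁)/(log₂ n₂ − log₂ n₁) = (740 − 595)/(3 − 2) = 145 ms/bit.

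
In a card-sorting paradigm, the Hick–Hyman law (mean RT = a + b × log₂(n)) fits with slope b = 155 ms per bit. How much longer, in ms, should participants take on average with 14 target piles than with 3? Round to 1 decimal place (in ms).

Only the slope matters, since a is common to both: ΔRT = b·log₂(n₂/n₁).
log₂(14) − log₂(3) = 3.8074 − 1.5850 = 2.2224.
ΔRT = 155 × 2.2224 = 344.471 ms.

344.5 ms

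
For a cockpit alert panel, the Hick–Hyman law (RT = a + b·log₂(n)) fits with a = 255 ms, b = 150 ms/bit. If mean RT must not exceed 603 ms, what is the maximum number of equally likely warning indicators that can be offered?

Information budget: (603 − 255)/150 = 2.3200 bits, so n ≤ 2^2.3200 = 4.993 → at most 4.

4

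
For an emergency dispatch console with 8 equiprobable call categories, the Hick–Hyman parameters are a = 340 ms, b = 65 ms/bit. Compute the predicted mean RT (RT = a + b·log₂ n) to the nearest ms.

log₂(8) = 3 bits, so RT = 340 + 65 × 3 ≈ 535.000 ms.

535 ms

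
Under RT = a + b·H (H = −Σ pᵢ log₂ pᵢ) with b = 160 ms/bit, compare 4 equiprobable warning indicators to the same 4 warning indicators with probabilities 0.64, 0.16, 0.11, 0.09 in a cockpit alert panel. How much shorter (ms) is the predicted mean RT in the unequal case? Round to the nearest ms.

80 ms

The RT saving is b·ΔH. Equiprobable H₀ = log₂(4) = 2.0000 bits; with the given probabilities H = 1.4980 bits.
b·(H₀ − H) = 160 × (2.0000 − 1.4980) = 80.32 ms.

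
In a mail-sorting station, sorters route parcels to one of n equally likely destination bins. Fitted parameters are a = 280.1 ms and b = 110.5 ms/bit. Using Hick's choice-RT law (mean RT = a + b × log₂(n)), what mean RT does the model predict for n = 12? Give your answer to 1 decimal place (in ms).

log₂(12) = 3.5850 bits, so RT = 280.1 + 110.5 × 3.5850 ≈ 676.238 ms.

676.2 ms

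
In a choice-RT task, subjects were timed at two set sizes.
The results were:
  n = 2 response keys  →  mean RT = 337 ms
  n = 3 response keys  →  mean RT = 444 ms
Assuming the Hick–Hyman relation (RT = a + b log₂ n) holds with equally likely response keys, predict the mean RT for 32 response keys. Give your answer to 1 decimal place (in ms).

RT is linear in log₂ n, so two points fix the line:
  b = (444 − 337) / (log₂ 3 − log₂ 2) = 107 / (1.5850 − 1) = 182.918 ms/bit
  a = 337 − 182.918 × 1 = 154.082 ms
Then RT(32) = 154.082 + 182.918 × log₂ 32 = 154.082 + 182.918 × 5 ≈ 1068.671 ms.

1068.7 ms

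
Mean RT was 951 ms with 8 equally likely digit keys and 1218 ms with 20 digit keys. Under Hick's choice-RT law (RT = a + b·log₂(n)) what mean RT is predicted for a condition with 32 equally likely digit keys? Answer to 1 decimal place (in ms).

Fit slope and intercept:
  b = (1218 − 951) / (log₂ 20 − log₂ 8) = 267 / (4.3219 − 3) = 201.978 ms/bit
  a = 951 − 201.978 × 3 = 345.067 ms
Then RT(32) = 345.067 + 201.978 × log₂ 32 = 345.067 + 201.978 × 5 ≈ 1354.955 ms.

1355.0 ms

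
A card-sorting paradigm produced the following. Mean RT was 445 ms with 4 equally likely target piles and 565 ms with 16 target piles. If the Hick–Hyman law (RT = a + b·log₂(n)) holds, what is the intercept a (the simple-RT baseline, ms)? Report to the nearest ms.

325 ms

b = (RT₂ − RT₁)/(log₂ n₂ − log₂ n₁) = (565 − 445)/(4 − 2) = 60 ms/bit.
a = RT₁ − b·log₂ n₁ = 445 − 60 × 2 = 325.000 ms.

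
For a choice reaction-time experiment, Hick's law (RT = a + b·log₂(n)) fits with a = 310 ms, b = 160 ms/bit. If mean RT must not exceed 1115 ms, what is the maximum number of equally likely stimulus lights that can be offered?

32

Set 310 + 160·log₂ n ≤ 1115 → log₂ n ≤ (1115 − 310)/160 = 5.0312.
So n ≤ 2^5.0312 = 32.701; the largest integer n is 32.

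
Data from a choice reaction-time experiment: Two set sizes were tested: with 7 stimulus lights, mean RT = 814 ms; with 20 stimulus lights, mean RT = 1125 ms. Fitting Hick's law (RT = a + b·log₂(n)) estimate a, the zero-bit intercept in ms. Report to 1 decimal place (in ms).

Slope: b = (1125 − 814) / (log₂ 20 − log₂ 7) = 311/1.5146 = 205.338 ms/bit.
a = RT₁ − b·log₂ n₁ = 814 − 205.338 × 2.8074 = 237.542 ms.

237.5 ms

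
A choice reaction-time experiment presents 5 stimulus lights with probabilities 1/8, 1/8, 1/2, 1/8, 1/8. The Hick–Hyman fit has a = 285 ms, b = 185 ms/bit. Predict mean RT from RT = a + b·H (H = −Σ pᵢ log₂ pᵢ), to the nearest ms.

H = −Σ pᵢ log₂ pᵢ = 0.125·3 + 0.125·3 + 0.5·1 + 0.125·3 + 0.125·3 = 2.000 bits.
RT = 285 + 185 × 2.000 = 655.00 ms.

655 ms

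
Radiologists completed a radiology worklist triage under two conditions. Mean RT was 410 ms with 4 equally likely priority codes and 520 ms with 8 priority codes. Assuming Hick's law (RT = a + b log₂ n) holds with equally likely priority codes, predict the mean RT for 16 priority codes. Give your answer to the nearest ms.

RT is linear in log₂ n, so two points fix the line:
  b = (520 − 410) / (log₂ 8 − log₂ 4) = 110 / (3 − 2) = 110 ms/bit
  a = 410 − 110 × 2 = 190 ms
Then RT(16) = 190 + 110 × log₂ 16 = 190 + 110 × 4 ≈ 630.000 ms.

630 ms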